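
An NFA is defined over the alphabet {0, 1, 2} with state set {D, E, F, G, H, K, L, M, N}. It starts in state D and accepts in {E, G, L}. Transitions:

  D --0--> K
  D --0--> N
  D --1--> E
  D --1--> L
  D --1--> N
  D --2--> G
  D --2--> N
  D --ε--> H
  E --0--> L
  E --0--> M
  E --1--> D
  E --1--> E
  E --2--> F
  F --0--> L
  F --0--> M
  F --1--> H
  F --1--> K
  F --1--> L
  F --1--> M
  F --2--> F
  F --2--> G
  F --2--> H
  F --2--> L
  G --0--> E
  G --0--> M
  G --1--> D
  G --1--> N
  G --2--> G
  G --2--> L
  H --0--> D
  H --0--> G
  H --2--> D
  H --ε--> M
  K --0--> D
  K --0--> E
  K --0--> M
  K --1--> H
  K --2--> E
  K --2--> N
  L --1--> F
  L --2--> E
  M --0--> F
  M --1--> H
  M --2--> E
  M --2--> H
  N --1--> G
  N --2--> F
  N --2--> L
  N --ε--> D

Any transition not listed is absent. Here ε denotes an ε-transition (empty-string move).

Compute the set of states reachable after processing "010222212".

{D, E, F, G, H, L, M, N}

Start: ε-closure({D}) = {D, H, M}.
Read '0': {D, H, M} → {D, F, G, H, K, M, N}.
Read '1': {D, F, G, H, K, M, N} → {D, E, G, H, K, L, M, N}.
Read '0': {D, E, G, H, K, L, M, N} → {D, E, F, G, H, K, L, M, N}.
Read '2': {D, E, F, G, H, K, L, M, N} → {D, E, F, G, H, L, M, N}.
Read '2': {D, E, F, G, H, L, M, N} → {D, E, F, G, H, L, M, N}.
Read '2': {D, E, F, G, H, L, M, N} → {D, E, F, G, H, L, M, N}.
Read '2': {D, E, F, G, H, L, M, N} → {D, E, F, G, H, L, M, N}.
Read '1': {D, E, F, G, H, L, M, N} → {D, E, F, G, H, K, L, M, N}.
Read '2': {D, E, F, G, H, K, L, M, N} → {D, E, F, G, H, L, M, N}.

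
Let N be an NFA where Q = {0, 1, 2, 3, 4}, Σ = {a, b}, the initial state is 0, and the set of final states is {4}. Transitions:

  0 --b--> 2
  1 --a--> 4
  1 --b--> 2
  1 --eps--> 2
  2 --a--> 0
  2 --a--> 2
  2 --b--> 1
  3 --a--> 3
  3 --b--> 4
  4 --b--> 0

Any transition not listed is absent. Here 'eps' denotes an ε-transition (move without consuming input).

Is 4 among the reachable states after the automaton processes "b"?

No

Start in {0}.
Read 'b': {0} → {2}.
State 4 is not in {2}.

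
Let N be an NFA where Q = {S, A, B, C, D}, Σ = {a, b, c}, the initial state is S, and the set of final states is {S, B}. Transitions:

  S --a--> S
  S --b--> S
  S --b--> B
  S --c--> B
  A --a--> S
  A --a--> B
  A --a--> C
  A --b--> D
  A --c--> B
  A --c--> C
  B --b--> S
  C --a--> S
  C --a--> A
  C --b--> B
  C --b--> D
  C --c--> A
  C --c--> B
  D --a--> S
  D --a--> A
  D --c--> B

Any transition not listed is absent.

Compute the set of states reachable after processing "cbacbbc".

{B}

Start in {S}.
Read 'c': S→{B}; now {B}.
Read 'b': B→{S}; now {S}.
Read 'a': S→{S}; now {S}.
Read 'c': S→{B}; now {B}.
Read 'b': B→{S}; now {S}.
Read 'b': S→{S, B}; now {S, B}.
Read 'c': S→{B}, B→∅; now {B}.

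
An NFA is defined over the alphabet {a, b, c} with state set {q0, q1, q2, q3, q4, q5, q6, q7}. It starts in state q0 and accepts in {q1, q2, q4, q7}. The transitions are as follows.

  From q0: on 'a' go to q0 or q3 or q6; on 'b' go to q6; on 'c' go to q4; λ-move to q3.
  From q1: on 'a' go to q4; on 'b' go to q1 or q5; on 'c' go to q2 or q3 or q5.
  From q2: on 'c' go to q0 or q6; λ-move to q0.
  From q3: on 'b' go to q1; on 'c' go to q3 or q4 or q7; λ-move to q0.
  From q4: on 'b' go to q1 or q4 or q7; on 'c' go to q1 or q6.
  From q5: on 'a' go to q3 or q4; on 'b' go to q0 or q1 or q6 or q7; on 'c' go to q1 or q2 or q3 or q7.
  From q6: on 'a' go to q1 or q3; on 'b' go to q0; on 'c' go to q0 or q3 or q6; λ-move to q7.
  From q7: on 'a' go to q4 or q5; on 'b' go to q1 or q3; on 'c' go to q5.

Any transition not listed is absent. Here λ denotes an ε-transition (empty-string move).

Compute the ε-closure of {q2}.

Begin with {q2}.
ε-move q2 → q0; add q0.
ε-move q0 → q3; add q3.

{q0, q2, q3}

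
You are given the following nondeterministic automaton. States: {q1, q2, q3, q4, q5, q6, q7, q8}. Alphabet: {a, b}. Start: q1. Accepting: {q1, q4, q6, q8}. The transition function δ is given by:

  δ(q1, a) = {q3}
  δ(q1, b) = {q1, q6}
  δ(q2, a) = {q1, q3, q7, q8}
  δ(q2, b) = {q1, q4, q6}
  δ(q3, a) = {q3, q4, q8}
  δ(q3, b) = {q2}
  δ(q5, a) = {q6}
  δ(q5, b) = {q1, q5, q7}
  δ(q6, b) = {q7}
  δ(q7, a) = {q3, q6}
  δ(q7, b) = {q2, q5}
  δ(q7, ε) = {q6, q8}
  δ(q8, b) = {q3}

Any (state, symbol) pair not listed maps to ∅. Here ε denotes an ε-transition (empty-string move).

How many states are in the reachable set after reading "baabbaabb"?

8

Start in {q1}.
Read 'b': {q1} → {q1, q6}.
Read 'a': {q1, q6} → {q3}.
Read 'a': {q3} → {q3, q4, q8}.
Read 'b': {q3, q4, q8} → {q2, q3}.
Read 'b': {q2, q3} → {q1, q2, q4, q6}.
Read 'a': {q1, q2, q4, q6} → {q1, q3, q6, q7, q8}.
Read 'a': {q1, q3, q6, q7, q8} → {q3, q4, q6, q8}.
Read 'b': {q3, q4, q6, q8} → {q2, q3, q6, q7, q8}.
Read 'b': {q2, q3, q6, q7, q8} → {q1, q2, q3, q4, q5, q6, q7, q8}.
That set has 8 states.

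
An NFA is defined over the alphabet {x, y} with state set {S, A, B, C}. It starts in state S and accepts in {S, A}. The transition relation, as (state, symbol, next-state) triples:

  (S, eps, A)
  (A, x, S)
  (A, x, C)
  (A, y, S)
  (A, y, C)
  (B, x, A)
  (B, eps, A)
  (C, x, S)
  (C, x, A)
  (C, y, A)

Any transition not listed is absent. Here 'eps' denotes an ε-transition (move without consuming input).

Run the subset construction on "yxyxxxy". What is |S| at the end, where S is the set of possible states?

3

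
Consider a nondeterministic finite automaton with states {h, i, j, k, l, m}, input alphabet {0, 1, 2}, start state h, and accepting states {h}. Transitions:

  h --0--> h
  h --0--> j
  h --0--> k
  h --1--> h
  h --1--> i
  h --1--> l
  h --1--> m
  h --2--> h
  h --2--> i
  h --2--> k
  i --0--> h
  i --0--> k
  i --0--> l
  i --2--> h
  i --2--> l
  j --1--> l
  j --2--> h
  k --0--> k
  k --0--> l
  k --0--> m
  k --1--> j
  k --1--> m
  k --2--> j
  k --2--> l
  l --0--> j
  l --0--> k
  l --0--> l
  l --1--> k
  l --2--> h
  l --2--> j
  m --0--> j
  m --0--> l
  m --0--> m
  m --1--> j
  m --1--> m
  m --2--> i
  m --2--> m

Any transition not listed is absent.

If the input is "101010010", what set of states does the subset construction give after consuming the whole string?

{h, j, k, l, m}

Start in {h}.
Read '1': h→{h, i, l, m}; now {h, i, l, m}.
Read '0': h→{h, j, k}, i→{h, k, l}, l→{j, k, l}, m→{j, l, m}; now {h, j, k, l, m}.
Read '1': h→{h, i, l, m}, j→{l}, k→{j, m}, l→{k}, m→{j, m}; now {h, i, j, k, l, m}.
Read '0': h→{h, j, k}, i→{h, k, l}, j→∅, k→{k, l, m}, l→{j, k, l}, m→{j, l, m}; now {h, j, k, l, m}.
Read '1': h→{h, i, l, m}, j→{l}, k→{j, m}, l→{k}, m→{j, m}; now {h, i, j, k, l, m}.
Read '0': h→{h, j, k}, i→{h, k, l}, j→∅, k→{k, l, m}, l→{j, k, l}, m→{j, l, m}; now {h, j, k, l, m}.
Read '0': h→{h, j, k}, j→∅, k→{k, l, m}, l→{j, k, l}, m→{j, l, m}; now {h, j, k, l, m}.
Read '1': h→{h, i, l, m}, j→{l}, k→{j, m}, l→{k}, m→{j, m}; now {h, i, j, k, l, m}.
Read '0': h→{h, j, k}, i→{h, k, l}, j→∅, k→{k, l, m}, l→{j, k, l}, m→{j, l, m}; now {h, j, k, l, m}.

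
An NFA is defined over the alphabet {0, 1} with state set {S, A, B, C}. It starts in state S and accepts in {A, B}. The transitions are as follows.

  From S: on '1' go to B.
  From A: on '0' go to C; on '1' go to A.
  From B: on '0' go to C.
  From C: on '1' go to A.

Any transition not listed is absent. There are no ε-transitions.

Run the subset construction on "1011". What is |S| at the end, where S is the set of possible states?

1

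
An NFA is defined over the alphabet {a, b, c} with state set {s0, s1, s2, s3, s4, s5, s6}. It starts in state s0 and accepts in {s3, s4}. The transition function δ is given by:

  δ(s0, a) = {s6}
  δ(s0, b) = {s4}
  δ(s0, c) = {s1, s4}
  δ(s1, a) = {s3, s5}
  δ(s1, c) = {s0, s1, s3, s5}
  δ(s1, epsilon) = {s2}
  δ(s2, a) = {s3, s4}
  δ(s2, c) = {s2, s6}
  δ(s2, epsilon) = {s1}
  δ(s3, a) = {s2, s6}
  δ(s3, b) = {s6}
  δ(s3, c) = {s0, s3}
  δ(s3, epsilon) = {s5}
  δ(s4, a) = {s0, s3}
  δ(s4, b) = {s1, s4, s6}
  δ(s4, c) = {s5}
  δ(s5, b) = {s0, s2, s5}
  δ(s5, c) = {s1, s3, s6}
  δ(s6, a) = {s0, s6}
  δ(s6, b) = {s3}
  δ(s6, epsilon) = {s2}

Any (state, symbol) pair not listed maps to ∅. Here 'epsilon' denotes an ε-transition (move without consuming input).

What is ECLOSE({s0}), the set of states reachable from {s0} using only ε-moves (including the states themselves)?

{s0}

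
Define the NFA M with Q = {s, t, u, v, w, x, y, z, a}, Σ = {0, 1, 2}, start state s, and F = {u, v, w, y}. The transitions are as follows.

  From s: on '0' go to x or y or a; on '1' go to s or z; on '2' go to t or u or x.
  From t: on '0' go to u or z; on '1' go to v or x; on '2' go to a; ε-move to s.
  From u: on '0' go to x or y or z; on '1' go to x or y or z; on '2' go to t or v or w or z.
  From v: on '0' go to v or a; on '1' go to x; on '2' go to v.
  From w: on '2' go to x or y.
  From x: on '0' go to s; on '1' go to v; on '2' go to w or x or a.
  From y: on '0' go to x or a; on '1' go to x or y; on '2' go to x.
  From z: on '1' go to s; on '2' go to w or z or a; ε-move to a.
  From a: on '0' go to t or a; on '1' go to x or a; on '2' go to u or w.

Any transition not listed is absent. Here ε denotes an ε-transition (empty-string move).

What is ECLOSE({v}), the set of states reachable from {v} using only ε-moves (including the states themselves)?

{v}

Begin with {v}.
No ε-moves leave this set, so the closure equals the set itself.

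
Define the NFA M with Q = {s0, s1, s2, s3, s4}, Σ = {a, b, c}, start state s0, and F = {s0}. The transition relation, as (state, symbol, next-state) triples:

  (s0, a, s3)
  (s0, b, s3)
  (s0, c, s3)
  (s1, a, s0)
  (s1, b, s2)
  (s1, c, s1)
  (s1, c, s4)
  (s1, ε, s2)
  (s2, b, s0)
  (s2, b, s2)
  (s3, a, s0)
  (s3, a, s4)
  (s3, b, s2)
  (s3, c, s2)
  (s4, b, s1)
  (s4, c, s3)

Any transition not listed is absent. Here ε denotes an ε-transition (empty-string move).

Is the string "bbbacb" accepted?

Yes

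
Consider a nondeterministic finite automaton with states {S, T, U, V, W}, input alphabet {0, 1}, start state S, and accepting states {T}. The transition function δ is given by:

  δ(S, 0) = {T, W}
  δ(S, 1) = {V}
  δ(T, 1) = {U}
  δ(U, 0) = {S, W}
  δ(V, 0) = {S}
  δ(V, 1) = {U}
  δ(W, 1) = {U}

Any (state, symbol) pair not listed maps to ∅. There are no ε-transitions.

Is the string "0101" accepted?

No

Start in {S}.
Read '0': S→{T, W}; now {T, W}.
Read '1': T→{U}, W→{U}; now {U}.
Read '0': U→{S, W}; now {S, W}.
Read '1': S→{V}, W→{U}; now {U, V}.
The final set {U, V} contains no accepting state.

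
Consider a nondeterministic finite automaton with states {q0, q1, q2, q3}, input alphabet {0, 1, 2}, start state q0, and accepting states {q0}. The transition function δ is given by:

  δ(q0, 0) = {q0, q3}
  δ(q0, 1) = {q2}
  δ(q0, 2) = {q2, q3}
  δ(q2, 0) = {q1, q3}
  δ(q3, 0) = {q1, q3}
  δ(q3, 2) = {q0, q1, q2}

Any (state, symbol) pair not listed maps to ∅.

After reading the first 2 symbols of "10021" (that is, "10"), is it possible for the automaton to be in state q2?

No

Start in {q0}.
Read '1': q0→{q2}; now {q2}.
Read '0': q2→{q1, q3}; now {q1, q3}.
State q2 is not in {q1, q3}.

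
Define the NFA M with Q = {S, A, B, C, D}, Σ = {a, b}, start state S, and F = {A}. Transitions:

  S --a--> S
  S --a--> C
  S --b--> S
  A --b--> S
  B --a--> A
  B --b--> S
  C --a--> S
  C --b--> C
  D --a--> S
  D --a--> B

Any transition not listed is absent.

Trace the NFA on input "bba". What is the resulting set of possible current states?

{S, C}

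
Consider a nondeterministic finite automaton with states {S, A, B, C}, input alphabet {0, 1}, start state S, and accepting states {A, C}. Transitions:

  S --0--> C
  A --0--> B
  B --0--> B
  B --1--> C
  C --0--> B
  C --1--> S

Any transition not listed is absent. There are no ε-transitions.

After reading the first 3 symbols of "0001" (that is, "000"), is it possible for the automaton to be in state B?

Yes

Start in {S}.
Read '0': {S} → {C}.
Read '0': {C} → {B}.
Read '0': {B} → {B}.
State B is in {B}.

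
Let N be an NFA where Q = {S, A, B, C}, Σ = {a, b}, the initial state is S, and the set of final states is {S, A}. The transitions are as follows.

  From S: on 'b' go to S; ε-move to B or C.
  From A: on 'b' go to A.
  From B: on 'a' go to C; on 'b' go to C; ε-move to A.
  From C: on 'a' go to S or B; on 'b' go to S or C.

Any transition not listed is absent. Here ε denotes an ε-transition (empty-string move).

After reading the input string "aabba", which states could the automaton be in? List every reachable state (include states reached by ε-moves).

Start: ε-closure({S}) = {S, A, B, C}.
Read 'a': {S, A, B, C} → {S, A, B, C}.
Read 'a': {S, A, B, C} → {S, A, B, C}.
Read 'b': {S, A, B, C} → {S, A, B, C}.
Read 'b': {S, A, B, C} → {S, A, B, C}.
Read 'a': {S, A, B, C} → {S, A, B, C}.

{S, A, B, C}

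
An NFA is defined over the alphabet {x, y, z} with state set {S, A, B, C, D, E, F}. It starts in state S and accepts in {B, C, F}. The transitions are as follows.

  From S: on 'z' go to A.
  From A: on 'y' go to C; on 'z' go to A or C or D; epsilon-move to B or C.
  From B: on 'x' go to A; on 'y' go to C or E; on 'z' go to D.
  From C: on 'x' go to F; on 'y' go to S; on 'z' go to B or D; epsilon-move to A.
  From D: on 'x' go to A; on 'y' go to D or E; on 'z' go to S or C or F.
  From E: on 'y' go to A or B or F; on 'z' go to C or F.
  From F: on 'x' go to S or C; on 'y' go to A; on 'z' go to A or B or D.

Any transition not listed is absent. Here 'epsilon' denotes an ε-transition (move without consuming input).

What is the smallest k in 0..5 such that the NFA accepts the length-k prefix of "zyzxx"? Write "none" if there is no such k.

Start in {S}.
Read 'z': {S} → {A, B, C}.
None of the earlier sets intersect F, but {A, B, C} does.

1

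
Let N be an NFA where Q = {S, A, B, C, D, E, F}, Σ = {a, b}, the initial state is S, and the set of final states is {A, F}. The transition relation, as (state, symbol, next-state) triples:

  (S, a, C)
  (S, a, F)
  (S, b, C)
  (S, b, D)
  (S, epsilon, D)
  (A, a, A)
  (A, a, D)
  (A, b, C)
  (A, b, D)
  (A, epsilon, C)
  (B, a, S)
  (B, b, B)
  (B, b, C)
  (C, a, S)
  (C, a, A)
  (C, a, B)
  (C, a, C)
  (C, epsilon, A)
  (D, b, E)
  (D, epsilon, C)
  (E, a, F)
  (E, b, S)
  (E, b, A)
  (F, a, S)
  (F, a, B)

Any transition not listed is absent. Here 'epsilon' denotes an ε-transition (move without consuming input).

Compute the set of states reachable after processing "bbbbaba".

Start: ε-closure({S}) = {S, A, C, D}.
Read 'b': S→{C, D}, A→{C, D}, C→∅, D→{E}; union {C, D, E}; ε-closure = {A, C, D, E}.
Read 'b': A→{C, D}, C→∅, D→{E}, E→{S, A}; now {S, A, C, D, E}.
Read 'b': S→{C, D}, A→{C, D}, C→∅, D→{E}, E→{S, A}; now {S, A, C, D, E}.
Read 'b': S→{C, D}, A→{C, D}, C→∅, D→{E}, E→{S, A}; now {S, A, C, D, E}.
Read 'a': S→{C, F}, A→{A, D}, C→{S, A, B, C}, D→∅, E→{F}; now {S, A, B, C, D, F}.
Read 'b': S→{C, D}, A→{C, D}, B→{B, C}, C→∅, D→{E}, F→∅; union {B, C, D, E}; ε-closure = {A, B, C, D, E}.
Read 'a': A→{A, D}, B→{S}, C→{S, A, B, C}, D→∅, E→{F}; now {S, A, B, C, D, F}.

{S, A, B, C, D, F}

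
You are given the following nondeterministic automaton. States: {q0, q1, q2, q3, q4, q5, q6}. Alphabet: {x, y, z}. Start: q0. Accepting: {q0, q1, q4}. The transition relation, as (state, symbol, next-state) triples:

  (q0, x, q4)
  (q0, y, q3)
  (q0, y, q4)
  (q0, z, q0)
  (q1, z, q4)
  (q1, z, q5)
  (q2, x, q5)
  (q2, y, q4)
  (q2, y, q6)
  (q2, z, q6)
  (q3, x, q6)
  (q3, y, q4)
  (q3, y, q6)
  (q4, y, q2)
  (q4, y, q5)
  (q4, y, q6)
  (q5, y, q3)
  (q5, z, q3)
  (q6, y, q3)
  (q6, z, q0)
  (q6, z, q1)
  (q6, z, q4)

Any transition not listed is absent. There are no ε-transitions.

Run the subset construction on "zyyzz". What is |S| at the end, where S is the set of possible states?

Start in {q0}.
Read 'z': q0→{q0}; now {q0}.
Read 'y': q0→{q3, q4}; now {q3, q4}.
Read 'y': q3→{q4, q6}, q4→{q2, q5, q6}; now {q2, q4, q5, q6}.
Read 'z': q2→{q6}, q4→∅, q5→{q3}, q6→{q0, q1, q4}; now {q0, q1, q3, q4, q6}.
Read 'z': q0→{q0}, q1→{q4, q5}, q3→∅, q4→∅, q6→{q0, q1, q4}; now {q0, q1, q4, q5}.
That set has 4 states.

4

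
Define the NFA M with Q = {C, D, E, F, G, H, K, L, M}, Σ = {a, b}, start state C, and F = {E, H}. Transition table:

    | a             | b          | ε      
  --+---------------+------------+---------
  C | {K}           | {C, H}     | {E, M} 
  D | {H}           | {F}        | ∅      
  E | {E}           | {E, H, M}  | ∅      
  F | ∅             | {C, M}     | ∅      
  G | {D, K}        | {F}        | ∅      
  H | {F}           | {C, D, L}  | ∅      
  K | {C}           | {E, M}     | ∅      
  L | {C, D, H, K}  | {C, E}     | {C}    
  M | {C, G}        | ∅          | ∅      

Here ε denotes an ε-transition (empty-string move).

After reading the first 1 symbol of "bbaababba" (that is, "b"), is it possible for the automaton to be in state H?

Start: ε-closure({C}) = {C, E, M}.
Read 'b': C→{C, H}, E→{E, H, M}, M→∅; now {C, E, H, M}.
State H is in {C, E, H, M}.

Yes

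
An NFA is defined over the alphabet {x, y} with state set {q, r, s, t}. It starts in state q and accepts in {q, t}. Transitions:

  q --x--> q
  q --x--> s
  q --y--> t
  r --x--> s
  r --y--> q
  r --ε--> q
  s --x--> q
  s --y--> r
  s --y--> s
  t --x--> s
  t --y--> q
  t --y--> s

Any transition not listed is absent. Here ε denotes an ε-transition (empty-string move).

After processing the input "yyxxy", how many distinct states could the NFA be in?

4

Start in {q}.
Read 'y': q→{t}; now {t}.
Read 'y': t→{q, s}; now {q, s}.
Read 'x': q→{q, s}, s→{q}; now {q, s}.
Read 'x': q→{q, s}, s→{q}; now {q, s}.
Read 'y': q→{t}, s→{r, s}; union {r, s, t}; ε-closure = {q, r, s, t}.
That set has 4 states.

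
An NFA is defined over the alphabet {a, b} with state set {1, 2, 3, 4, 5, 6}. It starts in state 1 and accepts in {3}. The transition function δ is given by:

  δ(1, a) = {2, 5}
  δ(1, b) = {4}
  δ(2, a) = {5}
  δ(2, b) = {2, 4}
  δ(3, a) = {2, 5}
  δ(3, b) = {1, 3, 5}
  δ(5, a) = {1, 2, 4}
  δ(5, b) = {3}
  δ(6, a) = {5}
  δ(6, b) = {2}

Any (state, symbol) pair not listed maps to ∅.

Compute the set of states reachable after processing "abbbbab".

Start in {1}.
Read 'a': 1→{2, 5}; now {2, 5}.
Read 'b': 2→{2, 4}, 5→{3}; now {2, 3, 4}.
Read 'b': 2→{2, 4}, 3→{1, 3, 5}, 4→∅; now {1, 2, 3, 4, 5}.
Read 'b': 1→{4}, 2→{2, 4}, 3→{1, 3, 5}, 4→∅, 5→{3}; now {1, 2, 3, 4, 5}.
Read 'b': 1→{4}, 2→{2, 4}, 3→{1, 3, 5}, 4→∅, 5→{3}; now {1, 2, 3, 4, 5}.
Read 'a': 1→{2, 5}, 2→{5}, 3→{2, 5}, 4→∅, 5→{1, 2, 4}; now {1, 2, 4, 5}.
Read 'b': 1→{4}, 2→{2, 4}, 4→∅, 5→{3}; now {2, 3, 4}.

{2, 3, 4}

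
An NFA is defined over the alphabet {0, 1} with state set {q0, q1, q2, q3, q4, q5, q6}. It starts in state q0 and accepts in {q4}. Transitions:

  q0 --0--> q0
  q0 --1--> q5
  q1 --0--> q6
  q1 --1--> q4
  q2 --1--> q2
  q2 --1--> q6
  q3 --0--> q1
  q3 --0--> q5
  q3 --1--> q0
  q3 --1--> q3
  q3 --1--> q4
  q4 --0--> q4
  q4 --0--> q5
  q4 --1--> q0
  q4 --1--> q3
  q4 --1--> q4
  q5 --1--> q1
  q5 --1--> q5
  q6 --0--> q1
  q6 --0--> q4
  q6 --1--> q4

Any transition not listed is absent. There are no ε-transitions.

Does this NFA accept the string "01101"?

Yes

Start in {q0}.
Read '0': q0→{q0}; now {q0}.
Read '1': q0→{q5}; now {q5}.
Read '1': q5→{q1, q5}; now {q1, q5}.
Read '0': q1→{q6}, q5→∅; now {q6}.
Read '1': q6→{q4}; now {q4}.
The final set {q4} contains the accepting state q4.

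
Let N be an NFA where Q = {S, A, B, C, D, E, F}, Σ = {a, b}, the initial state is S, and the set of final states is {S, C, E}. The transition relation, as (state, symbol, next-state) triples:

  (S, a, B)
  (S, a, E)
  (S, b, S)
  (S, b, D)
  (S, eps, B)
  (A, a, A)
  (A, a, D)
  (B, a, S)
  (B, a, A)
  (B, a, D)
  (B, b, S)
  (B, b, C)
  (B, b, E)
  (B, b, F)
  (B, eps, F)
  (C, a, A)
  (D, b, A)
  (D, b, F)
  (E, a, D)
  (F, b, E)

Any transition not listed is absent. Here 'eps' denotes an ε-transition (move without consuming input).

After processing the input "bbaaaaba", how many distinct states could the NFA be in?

Start: ε-closure({S}) = {S, B, F}.
Read 'b': {S, B, F} → {S, B, C, D, E, F}.
Read 'b': {S, B, C, D, E, F} → {S, A, B, C, D, E, F}.
Read 'a': {S, A, B, C, D, E, F} → {S, A, B, D, E, F}.
Read 'a': {S, A, B, D, E, F} → {S, A, B, D, E, F}.
Read 'a': {S, A, B, D, E, F} → {S, A, B, D, E, F}.
Read 'a': {S, A, B, D, E, F} → {S, A, B, D, E, F}.
Read 'b': {S, A, B, D, E, F} → {S, A, B, C, D, E, F}.
Read 'a': {S, A, B, C, D, E, F} → {S, A, B, D, E, F}.
That set has 6 states.

6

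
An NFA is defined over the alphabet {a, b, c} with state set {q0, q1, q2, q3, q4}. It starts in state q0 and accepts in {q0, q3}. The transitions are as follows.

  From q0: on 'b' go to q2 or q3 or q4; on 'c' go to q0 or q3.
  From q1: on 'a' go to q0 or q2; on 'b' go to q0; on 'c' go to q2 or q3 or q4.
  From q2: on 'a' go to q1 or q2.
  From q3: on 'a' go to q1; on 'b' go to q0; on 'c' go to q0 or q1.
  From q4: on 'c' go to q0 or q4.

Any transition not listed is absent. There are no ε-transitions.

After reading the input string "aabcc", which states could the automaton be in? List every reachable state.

Start in {q0}.
Read 'a': q0→∅; now ∅.
The set is empty and remains empty for the remaining 4 symbols.

∅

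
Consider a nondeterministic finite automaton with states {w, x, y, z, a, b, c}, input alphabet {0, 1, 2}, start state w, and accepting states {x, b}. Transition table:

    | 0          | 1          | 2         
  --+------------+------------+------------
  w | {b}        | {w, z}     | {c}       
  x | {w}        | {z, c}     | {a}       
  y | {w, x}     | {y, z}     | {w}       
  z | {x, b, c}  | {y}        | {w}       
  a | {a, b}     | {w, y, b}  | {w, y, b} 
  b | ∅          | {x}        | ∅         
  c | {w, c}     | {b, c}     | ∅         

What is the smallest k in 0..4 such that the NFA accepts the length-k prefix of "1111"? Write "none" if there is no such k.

Start in {w}.
Read '1': w→{w, z}; now {w, z}.
Read '1': w→{w, z}, z→{y}; now {w, y, z}.
Read '1': w→{w, z}, y→{y, z}, z→{y}; now {w, y, z}.
Read '1': w→{w, z}, y→{y, z}, z→{y}; now {w, y, z}.
No reachable set along the way intersects F.

none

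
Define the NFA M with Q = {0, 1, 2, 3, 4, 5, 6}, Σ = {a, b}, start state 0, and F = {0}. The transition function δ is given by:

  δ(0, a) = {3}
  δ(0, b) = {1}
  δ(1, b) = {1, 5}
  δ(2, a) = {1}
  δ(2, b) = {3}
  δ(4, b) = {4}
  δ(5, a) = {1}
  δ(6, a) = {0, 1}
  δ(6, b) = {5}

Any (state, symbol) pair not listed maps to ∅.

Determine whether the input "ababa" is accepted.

No

Start in {0}.
Read 'a': 0→{3}; now {3}.
Read 'b': 3→∅; now ∅.
The set is empty and remains empty for the remaining 3 symbols.
The final set ∅ contains no accepting state.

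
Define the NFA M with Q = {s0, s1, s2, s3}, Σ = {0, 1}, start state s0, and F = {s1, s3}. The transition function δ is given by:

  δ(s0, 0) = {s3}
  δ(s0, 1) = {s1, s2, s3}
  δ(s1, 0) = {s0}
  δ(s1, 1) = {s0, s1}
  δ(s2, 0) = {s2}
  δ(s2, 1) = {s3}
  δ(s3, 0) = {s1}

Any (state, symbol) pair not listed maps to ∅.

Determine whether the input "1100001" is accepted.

Yes

Start in {s0}.
Read '1': {s0} → {s1, s2, s3}.
Read '1': {s1, s2, s3} → {s0, s1, s3}.
Read '0': {s0, s1, s3} → {s0, s1, s3}.
Read '0': {s0, s1, s3} → {s0, s1, s3}.
Read '0': {s0, s1, s3} → {s0, s1, s3}.
Read '0': {s0, s1, s3} → {s0, s1, s3}.
Read '1': {s0, s1, s3} → {s0, s1, s2, s3}.
The final set {s0, s1, s2, s3} contains the accepting states s1, s3.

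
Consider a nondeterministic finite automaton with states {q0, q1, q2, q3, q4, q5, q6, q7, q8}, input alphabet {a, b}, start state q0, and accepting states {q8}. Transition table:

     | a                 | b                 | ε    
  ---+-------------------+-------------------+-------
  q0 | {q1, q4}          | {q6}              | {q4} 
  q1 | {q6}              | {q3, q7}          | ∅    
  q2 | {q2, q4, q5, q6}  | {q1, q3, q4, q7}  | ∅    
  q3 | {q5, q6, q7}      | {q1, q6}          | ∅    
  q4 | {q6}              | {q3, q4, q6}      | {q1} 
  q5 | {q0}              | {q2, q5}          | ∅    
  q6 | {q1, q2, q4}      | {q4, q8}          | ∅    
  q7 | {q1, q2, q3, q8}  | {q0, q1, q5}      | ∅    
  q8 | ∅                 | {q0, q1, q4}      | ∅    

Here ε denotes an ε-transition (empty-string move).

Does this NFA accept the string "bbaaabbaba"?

Start: ε-closure({q0}) = {q0, q1, q4}.
Read 'b': {q0, q1, q4} → {q1, q3, q4, q6, q7}.
Read 'b': {q1, q3, q4, q6, q7} → {q0, q1, q3, q4, q5, q6, q7, q8}.
Read 'a': {q0, q1, q3, q4, q5, q6, q7, q8} → {q0, q1, q2, q3, q4, q5, q6, q7, q8}.
Read 'a': {q0, q1, q2, q3, q4, q5, q6, q7, q8} → {q0, q1, q2, q3, q4, q5, q6, q7, q8}.
Read 'a': {q0, q1, q2, q3, q4, q5, q6, q7, q8} → {q0, q1, q2, q3, q4, q5, q6, q7, q8}.
Read 'b': {q0, q1, q2, q3, q4, q5, q6, q7, q8} → {q0, q1, q2, q3, q4, q5, q6, q7, q8}.
Read 'b': {q0, q1, q2, q3, q4, q5, q6, q7, q8} → {q0, q1, q2, q3, q4, q5, q6, q7, q8}.
Read 'a': {q0, q1, q2, q3, q4, q5, q6, q7, q8} → {q0, q1, q2, q3, q4, q5, q6, q7, q8}.
Read 'b': {q0, q1, q2, q3, q4, q5, q6, q7, q8} → {q0, q1, q2, q3, q4, q5, q6, q7, q8}.
Read 'a': {q0, q1, q2, q3, q4, q5, q6, q7, q8} → {q0, q1, q2, q3, q4, q5, q6, q7, q8}.
The final set {q0, q1, q2, q3, q4, q5, q6, q7, q8} contains the accepting state q8.

Yes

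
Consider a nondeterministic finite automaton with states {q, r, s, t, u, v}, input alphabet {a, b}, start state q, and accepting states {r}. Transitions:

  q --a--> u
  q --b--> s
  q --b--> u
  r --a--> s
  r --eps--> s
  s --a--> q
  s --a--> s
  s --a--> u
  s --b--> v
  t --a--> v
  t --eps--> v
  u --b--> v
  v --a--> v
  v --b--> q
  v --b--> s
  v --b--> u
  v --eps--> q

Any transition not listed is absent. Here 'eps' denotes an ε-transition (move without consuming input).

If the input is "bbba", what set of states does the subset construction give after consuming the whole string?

{q, s, u}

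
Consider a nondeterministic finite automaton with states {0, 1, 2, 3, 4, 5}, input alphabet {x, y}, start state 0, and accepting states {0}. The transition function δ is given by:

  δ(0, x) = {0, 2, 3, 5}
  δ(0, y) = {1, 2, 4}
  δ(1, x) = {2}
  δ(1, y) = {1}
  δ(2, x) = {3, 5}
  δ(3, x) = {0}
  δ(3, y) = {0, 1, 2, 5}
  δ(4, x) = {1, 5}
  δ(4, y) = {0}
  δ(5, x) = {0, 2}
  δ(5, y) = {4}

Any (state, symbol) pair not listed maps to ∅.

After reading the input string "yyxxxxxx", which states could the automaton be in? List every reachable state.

Start in {0}.
Read 'y': {0} → {1, 2, 4}.
Read 'y': {1, 2, 4} → {0, 1}.
Read 'x': {0, 1} → {0, 2, 3, 5}.
Read 'x': {0, 2, 3, 5} → {0, 2, 3, 5}.
Read 'x': {0, 2, 3, 5} → {0, 2, 3, 5}.
Read 'x': {0, 2, 3, 5} → {0, 2, 3, 5}.
Read 'x': {0, 2, 3, 5} → {0, 2, 3, 5}.
Read 'x': {0, 2, 3, 5} → {0, 2, 3, 5}.

{0, 2, 3, 5}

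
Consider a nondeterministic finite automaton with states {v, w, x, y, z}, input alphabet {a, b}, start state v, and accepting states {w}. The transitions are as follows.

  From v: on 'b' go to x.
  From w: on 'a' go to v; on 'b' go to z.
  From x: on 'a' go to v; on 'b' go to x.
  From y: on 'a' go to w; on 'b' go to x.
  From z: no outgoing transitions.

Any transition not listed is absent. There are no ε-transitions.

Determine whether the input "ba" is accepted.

Start in {v}.
Read 'b': v→{x}; now {x}.
Read 'a': x→{v}; now {v}.
The final set {v} contains no accepting state.

No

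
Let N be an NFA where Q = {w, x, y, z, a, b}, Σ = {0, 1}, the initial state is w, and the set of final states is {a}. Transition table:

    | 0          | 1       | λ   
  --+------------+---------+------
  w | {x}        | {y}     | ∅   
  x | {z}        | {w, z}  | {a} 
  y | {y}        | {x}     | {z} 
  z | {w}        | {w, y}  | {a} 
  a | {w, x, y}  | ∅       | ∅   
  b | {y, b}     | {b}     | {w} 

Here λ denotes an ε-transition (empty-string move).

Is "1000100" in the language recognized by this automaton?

Start in {w}.
Read '1': w→{y}; union {y}; ε-closure = {y, z, a}.
Read '0': y→{y}, z→{w}, a→{w, x, y}; union {w, x, y}; ε-closure = {w, x, y, z, a}.
Read '0': w→{x}, x→{z}, y→{y}, z→{w}, a→{w, x, y}; union {w, x, y, z}; ε-closure = {w, x, y, z, a}.
Read '0': w→{x}, x→{z}, y→{y}, z→{w}, a→{w, x, y}; union {w, x, y, z}; ε-closure = {w, x, y, z, a}.
Read '1': w→{y}, x→{w, z}, y→{x}, z→{w, y}, a→∅; union {w, x, y, z}; ε-closure = {w, x, y, z, a}.
Read '0': w→{x}, x→{z}, y→{y}, z→{w}, a→{w, x, y}; union {w, x, y, z}; ε-closure = {w, x, y, z, a}.
Read '0': w→{x}, x→{z}, y→{y}, z→{w}, a→{w, x, y}; union {w, x, y, z}; ε-closure = {w, x, y, z, a}.
The final set {w, x, y, z, a} contains the accepting state a.

Yes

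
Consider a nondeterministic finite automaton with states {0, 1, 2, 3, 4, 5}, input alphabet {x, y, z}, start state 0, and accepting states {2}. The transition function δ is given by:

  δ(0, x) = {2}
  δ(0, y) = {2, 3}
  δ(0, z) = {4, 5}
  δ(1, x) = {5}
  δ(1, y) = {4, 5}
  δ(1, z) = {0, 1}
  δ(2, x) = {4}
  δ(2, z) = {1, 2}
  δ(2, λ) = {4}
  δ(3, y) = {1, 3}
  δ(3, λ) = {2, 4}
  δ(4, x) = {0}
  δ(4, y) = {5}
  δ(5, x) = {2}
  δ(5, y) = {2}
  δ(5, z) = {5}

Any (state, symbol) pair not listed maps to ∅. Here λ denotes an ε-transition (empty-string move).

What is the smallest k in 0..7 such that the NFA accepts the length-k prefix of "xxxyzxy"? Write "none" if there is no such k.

1

Start in {0}.
Read 'x': 0→{2}; union {2}; ε-closure = {2, 4}.
None of the earlier sets intersect F, but {2, 4} does.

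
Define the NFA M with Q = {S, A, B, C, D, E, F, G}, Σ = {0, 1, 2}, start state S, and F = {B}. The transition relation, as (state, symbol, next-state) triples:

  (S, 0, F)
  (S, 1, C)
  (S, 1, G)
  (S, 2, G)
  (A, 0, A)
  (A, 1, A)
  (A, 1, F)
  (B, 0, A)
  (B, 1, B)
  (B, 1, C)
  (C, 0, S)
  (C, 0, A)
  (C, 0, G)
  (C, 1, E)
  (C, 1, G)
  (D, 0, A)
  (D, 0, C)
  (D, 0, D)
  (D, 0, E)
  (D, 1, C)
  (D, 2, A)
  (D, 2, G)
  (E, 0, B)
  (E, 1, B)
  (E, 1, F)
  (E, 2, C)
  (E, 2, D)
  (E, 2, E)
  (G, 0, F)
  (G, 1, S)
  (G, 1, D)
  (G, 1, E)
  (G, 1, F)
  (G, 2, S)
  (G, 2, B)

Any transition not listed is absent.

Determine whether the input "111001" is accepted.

Yes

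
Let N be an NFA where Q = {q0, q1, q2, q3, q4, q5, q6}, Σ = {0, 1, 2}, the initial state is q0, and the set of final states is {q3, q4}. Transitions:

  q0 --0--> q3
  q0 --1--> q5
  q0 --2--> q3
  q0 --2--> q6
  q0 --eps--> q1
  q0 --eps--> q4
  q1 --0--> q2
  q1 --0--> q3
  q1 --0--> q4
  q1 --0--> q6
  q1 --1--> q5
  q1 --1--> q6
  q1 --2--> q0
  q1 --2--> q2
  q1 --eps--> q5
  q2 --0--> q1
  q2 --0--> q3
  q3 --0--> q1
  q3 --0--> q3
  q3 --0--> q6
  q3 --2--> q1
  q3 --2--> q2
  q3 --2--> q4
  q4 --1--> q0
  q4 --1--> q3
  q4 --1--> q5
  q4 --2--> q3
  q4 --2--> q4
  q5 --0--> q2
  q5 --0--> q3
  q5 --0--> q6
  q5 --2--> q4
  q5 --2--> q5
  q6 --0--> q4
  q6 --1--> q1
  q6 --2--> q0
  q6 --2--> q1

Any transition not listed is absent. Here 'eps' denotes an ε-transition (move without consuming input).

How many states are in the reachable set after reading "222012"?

7

Start: ε-closure({q0}) = {q0, q1, q4, q5}.
Read '2': {q0, q1, q4, q5} → {q0, q1, q2, q3, q4, q5, q6}.
Read '2': {q0, q1, q2, q3, q4, q5, q6} → {q0, q1, q2, q3, q4, q5, q6}.
Read '2': {q0, q1, q2, q3, q4, q5, q6} → {q0, q1, q2, q3, q4, q5, q6}.
Read '0': {q0, q1, q2, q3, q4, q5, q6} → {q1, q2, q3, q4, q5, q6}.
Read '1': {q1, q2, q3, q4, q5, q6} → {q0, q1, q3, q4, q5, q6}.
Read '2': {q0, q1, q3, q4, q5, q6} → {q0, q1, q2, q3, q4, q5, q6}.
That set has 7 states.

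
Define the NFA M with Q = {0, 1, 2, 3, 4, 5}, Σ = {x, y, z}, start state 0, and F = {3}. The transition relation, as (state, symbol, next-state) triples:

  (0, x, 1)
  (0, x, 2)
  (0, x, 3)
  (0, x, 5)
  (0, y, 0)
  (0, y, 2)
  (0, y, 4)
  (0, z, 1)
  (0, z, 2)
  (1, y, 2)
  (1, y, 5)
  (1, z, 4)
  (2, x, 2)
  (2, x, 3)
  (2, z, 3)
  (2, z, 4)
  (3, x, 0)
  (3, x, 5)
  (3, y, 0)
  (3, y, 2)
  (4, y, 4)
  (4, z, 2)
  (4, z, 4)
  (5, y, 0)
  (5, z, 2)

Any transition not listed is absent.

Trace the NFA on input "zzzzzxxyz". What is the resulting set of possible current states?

{1, 2, 3, 4}

Start in {0}.
Read 'z': {0} → {1, 2}.
Read 'z': {1, 2} → {3, 4}.
Read 'z': {3, 4} → {2, 4}.
Read 'z': {2, 4} → {2, 3, 4}.
Read 'z': {2, 3, 4} → {2, 3, 4}.
Read 'x': {2, 3, 4} → {0, 2, 3, 5}.
Read 'x': {0, 2, 3, 5} → {0, 1, 2, 3, 5}.
Read 'y': {0, 1, 2, 3, 5} → {0, 2, 4, 5}.
Read 'z': {0, 2, 4, 5} → {1, 2, 3, 4}.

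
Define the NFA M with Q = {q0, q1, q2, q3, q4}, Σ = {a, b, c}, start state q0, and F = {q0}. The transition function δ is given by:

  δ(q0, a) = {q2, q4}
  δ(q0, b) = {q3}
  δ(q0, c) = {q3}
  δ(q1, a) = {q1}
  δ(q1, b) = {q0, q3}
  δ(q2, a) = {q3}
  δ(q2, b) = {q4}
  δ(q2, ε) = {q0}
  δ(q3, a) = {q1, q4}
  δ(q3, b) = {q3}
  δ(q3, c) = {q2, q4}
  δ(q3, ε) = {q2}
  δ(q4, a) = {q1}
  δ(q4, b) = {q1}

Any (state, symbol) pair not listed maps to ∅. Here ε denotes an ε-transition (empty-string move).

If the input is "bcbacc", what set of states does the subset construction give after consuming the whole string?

Start in {q0}.
Read 'b': q0→{q3}; union {q3}; ε-closure = {q0, q2, q3}.
Read 'c': q0→{q3}, q2→∅, q3→{q2, q4}; union {q2, q3, q4}; ε-closure = {q0, q2, q3, q4}.
Read 'b': q0→{q3}, q2→{q4}, q3→{q3}, q4→{q1}; union {q1, q3, q4}; ε-closure = {q0, q1, q2, q3, q4}.
Read 'a': q0→{q2, q4}, q1→{q1}, q2→{q3}, q3→{q1, q4}, q4→{q1}; union {q1, q2, q3, q4}; ε-closure = {q0, q1, q2, q3, q4}.
Read 'c': q0→{q3}, q1→∅, q2→∅, q3→{q2, q4}, q4→∅; union {q2, q3, q4}; ε-closure = {q0, q2, q3, q4}.
Read 'c': q0→{q3}, q2→∅, q3→{q2, q4}, q4→∅; union {q2, q3, q4}; ε-closure = {q0, q2, q3, q4}.

{q0, q2, q3, q4}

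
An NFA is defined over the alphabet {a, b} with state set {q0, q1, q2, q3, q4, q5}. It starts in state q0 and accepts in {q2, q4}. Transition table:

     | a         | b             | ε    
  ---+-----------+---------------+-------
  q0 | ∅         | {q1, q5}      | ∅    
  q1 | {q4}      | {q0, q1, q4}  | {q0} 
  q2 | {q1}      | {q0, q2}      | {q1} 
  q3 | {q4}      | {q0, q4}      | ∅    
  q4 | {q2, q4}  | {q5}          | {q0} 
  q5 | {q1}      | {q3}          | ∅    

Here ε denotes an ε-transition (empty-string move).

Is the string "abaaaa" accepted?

No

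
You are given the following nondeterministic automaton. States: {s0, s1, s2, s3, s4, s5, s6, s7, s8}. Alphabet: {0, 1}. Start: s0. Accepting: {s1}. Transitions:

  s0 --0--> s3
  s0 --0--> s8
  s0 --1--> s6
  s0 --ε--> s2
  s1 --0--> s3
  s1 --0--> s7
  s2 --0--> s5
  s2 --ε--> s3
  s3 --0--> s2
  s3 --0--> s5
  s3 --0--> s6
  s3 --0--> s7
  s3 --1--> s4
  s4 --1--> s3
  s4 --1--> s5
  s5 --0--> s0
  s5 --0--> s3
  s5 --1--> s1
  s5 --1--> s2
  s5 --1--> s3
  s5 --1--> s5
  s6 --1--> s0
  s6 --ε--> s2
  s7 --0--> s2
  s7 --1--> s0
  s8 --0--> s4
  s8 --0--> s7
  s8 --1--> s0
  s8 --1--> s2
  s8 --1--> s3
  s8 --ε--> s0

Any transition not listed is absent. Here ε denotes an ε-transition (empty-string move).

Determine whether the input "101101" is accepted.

Start: ε-closure({s0}) = {s0, s2, s3}.
Read '1': {s0, s2, s3} → {s2, s3, s4, s6}.
Read '0': {s2, s3, s4, s6} → {s2, s3, s5, s6, s7}.
Read '1': {s2, s3, s5, s6, s7} → {s0, s1, s2, s3, s4, s5}.
Read '1': {s0, s1, s2, s3, s4, s5} → {s1, s2, s3, s4, s5, s6}.
Read '0': {s1, s2, s3, s4, s5, s6} → {s0, s2, s3, s5, s6, s7}.
Read '1': {s0, s2, s3, s5, s6, s7} → {s0, s1, s2, s3, s4, s5, s6}.
The final set {s0, s1, s2, s3, s4, s5, s6} contains the accepting state s1.

Yes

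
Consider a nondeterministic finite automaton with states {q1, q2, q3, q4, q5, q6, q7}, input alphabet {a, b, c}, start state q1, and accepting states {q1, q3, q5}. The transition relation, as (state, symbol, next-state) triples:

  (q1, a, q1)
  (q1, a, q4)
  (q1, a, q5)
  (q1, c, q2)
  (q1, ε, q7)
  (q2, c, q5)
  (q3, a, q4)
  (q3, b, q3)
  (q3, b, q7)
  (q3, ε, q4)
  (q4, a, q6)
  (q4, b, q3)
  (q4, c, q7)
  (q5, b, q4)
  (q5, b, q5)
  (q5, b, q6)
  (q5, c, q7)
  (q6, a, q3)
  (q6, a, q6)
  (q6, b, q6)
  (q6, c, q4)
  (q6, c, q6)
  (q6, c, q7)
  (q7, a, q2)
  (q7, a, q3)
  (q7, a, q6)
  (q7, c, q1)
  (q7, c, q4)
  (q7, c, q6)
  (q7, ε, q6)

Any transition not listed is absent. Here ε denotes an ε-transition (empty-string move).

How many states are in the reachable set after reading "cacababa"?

4

Start: ε-closure({q1}) = {q1, q6, q7}.
Read 'c': q1→{q2}, q6→{q4, q6, q7}, q7→{q1, q4, q6}; now {q1, q2, q4, q6, q7}.
Read 'a': q1→{q1, q4, q5}, q2→∅, q4→{q6}, q6→{q3, q6}, q7→{q2, q3, q6}; union {q1, q2, q3, q4, q5, q6}; ε-closure = {q1, q2, q3, q4, q5, q6, q7}.
Read 'c': q1→{q2}, q2→{q5}, q3→∅, q4→{q7}, q5→{q7}, q6→{q4, q6, q7}, q7→{q1, q4, q6}; now {q1, q2, q4, q5, q6, q7}.
Read 'a': q1→{q1, q4, q5}, q2→∅, q4→{q6}, q5→∅, q6→{q3, q6}, q7→{q2, q3, q6}; union {q1, q2, q3, q4, q5, q6}; ε-closure = {q1, q2, q3, q4, q5, q6, q7}.
Read 'b': q1→∅, q2→∅, q3→{q3, q7}, q4→{q3}, q5→{q4, q5, q6}, q6→{q6}, q7→∅; now {q3, q4, q5, q6, q7}.
Read 'a': q3→{q4}, q4→{q6}, q5→∅, q6→{q3, q6}, q7→{q2, q3, q6}; now {q2, q3, q4, q6}.
Read 'b': q2→∅, q3→{q3, q7}, q4→{q3}, q6→{q6}; union {q3, q6, q7}; ε-closure = {q3, q4, q6, q7}.
Read 'a': q3→{q4}, q4→{q6}, q6→{q3, q6}, q7→{q2, q3, q6}; now {q2, q3, q4, q6}.
That set has 4 states.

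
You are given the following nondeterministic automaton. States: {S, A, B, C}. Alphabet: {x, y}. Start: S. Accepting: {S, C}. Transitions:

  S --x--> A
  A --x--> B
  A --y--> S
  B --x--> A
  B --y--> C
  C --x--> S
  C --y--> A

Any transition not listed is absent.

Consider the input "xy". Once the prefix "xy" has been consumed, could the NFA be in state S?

Yes

Start in {S}.
Read 'x': S→{A}; now {A}.
Read 'y': A→{S}; now {S}.
State S is in {S}.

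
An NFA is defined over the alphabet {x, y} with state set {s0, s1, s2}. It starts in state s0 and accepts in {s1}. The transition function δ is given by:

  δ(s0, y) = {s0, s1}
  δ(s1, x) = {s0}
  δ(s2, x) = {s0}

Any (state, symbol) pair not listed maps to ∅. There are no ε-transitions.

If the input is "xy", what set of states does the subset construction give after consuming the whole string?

Start in {s0}.
Read 'x': {s0} → ∅.
The set is empty and remains empty for the remaining 1 symbol.

∅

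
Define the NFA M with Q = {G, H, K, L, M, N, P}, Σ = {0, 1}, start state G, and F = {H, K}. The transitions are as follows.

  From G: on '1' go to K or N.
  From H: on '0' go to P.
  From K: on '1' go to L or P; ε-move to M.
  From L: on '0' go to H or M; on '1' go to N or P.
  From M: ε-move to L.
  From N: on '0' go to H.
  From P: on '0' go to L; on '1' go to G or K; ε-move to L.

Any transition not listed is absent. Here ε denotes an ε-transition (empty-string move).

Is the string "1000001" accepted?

Yes

Start in {G}.
Read '1': {G} → {K, L, M, N}.
Read '0': {K, L, M, N} → {H, L, M}.
Read '0': {H, L, M} → {H, L, M, P}.
Read '0': {H, L, M, P} → {H, L, M, P}.
Read '0': {H, L, M, P} → {H, L, M, P}.
Read '0': {H, L, M, P} → {H, L, M, P}.
Read '1': {H, L, M, P} → {G, K, L, M, N, P}.
The final set {G, K, L, M, N, P} contains the accepting state K.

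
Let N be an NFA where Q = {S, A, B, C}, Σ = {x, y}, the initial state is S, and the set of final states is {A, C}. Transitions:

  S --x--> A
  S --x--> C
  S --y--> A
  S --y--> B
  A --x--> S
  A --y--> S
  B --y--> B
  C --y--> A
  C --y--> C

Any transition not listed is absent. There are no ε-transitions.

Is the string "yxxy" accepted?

Yes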